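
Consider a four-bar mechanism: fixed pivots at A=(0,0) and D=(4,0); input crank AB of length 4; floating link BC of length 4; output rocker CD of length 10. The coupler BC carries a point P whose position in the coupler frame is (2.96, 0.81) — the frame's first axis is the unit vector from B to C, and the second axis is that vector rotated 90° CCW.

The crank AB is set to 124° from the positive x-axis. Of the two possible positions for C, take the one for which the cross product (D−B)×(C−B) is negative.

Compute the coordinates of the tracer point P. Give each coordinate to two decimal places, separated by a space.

A=(0,0), D=(4.00,0)
B = A + 4.00·(cos124°, sin124°) = (-2.2368, 3.3162)
|BD| = 7.0636
circle(B,4.00) ∩ circle(D,10.00): a=-2.4142, h=3.1893
  candidates: C₊=(-2.8711,7.2655) cross=22.528; C₋=(-5.8657,1.6336) cross=-22.528
  mode - wants cross < 0 → take C=(-5.8657,1.6336) (cross=-22.528)
ex = (C−B)/|BC| = (-0.9072,-0.4206); ey = (0.4206,-0.9072)
P = B + 2.96·ex + 0.81·ey = (-4.5814,1.3362)

-4.58 1.34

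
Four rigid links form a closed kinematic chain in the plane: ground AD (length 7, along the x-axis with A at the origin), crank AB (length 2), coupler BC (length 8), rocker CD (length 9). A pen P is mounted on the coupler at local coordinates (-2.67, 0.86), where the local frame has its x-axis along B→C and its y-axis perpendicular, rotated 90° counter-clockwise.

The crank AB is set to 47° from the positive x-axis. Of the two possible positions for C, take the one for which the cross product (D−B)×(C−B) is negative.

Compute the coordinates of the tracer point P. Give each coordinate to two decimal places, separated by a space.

2.41 4.06

A=(0,0), D=(7.00,0)
B = A + 2.00·(cos47°, sin47°) = (1.3640, 1.4627)
|BD| = 5.8227
circle(B,8.00) ∩ circle(D,9.00): a=1.4516, h=7.8672
  candidates: C₊=(4.7453,8.7130) cross=45.809; C₋=(0.7927,-6.5169) cross=-45.809
  mode - wants cross < 0 → take C=(0.7927,-6.5169) (cross=-45.809)
ex = (C−B)/|BC| = (-0.0714,-0.9974); ey = (0.9974,-0.0714)
P = B + -2.67·ex + 0.86·ey = (2.4125,4.0645)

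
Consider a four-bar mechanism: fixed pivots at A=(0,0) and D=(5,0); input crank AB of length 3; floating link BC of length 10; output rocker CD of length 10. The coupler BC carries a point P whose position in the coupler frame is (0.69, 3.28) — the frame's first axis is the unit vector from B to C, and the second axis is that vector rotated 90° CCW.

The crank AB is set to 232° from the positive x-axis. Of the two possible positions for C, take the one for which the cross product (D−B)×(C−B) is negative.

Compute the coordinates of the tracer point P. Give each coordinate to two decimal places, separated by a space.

A=(0,0), D=(5.00,0)
B = A + 3.00·(cos232°, sin232°) = (-1.8470, -2.3640)
|BD| = 7.2436
circle(B,10.00) ∩ circle(D,10.00): a=3.6218, h=9.3211
  candidates: C₊=(-1.4655,7.6287) cross=67.518; C₋=(4.6185,-9.9927) cross=-67.518
  mode - wants cross < 0 → take C=(4.6185,-9.9927) (cross=-67.518)
ex = (C−B)/|BC| = (0.6466,-0.7629); ey = (0.7629,0.6466)
P = B + 0.69·ex + 3.28·ey = (1.1013,-0.7697)

1.10 -0.77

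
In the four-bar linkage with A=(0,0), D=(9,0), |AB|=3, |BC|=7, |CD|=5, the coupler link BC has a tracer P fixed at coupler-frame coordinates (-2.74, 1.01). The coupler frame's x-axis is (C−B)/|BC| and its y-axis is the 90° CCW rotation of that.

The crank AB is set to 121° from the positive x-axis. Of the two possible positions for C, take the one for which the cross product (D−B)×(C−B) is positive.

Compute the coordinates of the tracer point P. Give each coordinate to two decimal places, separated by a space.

-4.39 3.22

A=(0,0), D=(9.00,0)
B = A + 3.00·(cos121°, sin121°) = (-1.5451, 2.5715)
|BD| = 10.8541
circle(B,7.00) ∩ circle(D,5.00): a=6.5326, h=2.5149
  candidates: C₊=(5.3974,3.4671) cross=27.297; C₋=(4.2057,-1.4195) cross=-27.297
  mode + wants cross > 0 → take C=(5.3974,3.4671) (cross=27.297)
ex = (C−B)/|BC| = (0.9918,0.1279); ey = (-0.1279,0.9918)
P = B + -2.74·ex + 1.01·ey = (-4.3918,3.2226)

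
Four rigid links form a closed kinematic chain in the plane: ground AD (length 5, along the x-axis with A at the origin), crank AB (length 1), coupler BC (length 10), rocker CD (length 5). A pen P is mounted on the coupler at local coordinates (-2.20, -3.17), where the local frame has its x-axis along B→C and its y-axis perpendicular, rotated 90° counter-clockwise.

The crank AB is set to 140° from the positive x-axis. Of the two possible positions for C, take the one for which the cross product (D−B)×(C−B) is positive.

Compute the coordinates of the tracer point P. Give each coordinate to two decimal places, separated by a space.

A=(0,0), D=(5.00,0)
B = A + 1.00·(cos140°, sin140°) = (-0.7660, 0.6428)
|BD| = 5.8018
circle(B,10.00) ∩ circle(D,5.00): a=9.3644, h=3.5082
  candidates: C₊=(8.9294,3.0919) cross=20.354; C₋=(8.1521,-3.8813) cross=-20.354
  mode + wants cross > 0 → take C=(8.9294,3.0919) (cross=20.354)
ex = (C−B)/|BC| = (0.9695,0.2449); ey = (-0.2449,0.9695)
P = B + -2.20·ex + -3.17·ey = (-2.1227,-2.9695)

-2.12 -2.97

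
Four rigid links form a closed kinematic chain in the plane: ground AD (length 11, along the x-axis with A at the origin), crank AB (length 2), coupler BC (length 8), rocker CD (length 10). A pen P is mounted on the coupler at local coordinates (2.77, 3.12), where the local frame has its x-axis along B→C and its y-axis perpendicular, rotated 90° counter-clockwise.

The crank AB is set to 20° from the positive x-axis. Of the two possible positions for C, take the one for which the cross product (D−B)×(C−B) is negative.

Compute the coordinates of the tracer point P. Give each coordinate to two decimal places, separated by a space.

A=(0,0), D=(11.00,0)
B = A + 2.00·(cos20°, sin20°) = (1.8794, 0.6840)
|BD| = 9.1462
circle(B,8.00) ∩ circle(D,10.00): a=2.6051, h=7.5640
  candidates: C₊=(5.0429,8.0320) cross=69.182; C₋=(3.9115,-7.0536) cross=-69.182
  mode - wants cross < 0 → take C=(3.9115,-7.0536) (cross=-69.182)
ex = (C−B)/|BC| = (0.2540,-0.9672); ey = (0.9672,0.2540)
P = B + 2.77·ex + 3.12·ey = (5.6007,-1.2026)

5.60 -1.20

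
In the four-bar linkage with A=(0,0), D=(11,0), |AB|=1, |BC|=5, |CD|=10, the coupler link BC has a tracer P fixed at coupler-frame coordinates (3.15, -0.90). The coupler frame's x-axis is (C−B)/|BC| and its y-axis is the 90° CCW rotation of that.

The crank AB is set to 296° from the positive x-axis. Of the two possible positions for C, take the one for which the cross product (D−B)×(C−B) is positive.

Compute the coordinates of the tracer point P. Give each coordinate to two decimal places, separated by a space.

A=(0,0), D=(11.00,0)
B = A + 1.00·(cos296°, sin296°) = (0.4384, -0.8988)
|BD| = 10.5998
circle(B,5.00) ∩ circle(D,10.00): a=1.7621, h=4.6792
  candidates: C₊=(1.7974,3.9130) cross=49.599; C₋=(2.5909,-5.4117) cross=-49.599
  mode + wants cross > 0 → take C=(1.7974,3.9130) (cross=49.599)
ex = (C−B)/|BC| = (0.2718,0.9624); ey = (-0.9624,0.2718)
P = B + 3.15·ex + -0.90·ey = (2.1607,1.8880)

2.16 1.89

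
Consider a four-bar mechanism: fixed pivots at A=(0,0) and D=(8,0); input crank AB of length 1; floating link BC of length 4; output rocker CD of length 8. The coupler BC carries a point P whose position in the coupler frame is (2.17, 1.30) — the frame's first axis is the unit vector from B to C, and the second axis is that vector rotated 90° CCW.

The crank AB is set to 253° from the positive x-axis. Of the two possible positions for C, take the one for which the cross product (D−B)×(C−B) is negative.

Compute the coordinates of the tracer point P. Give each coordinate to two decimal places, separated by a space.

1.82 -2.35

A=(0,0), D=(8.00,0)
B = A + 1.00·(cos253°, sin253°) = (-0.2924, -0.9563)
|BD| = 8.3473
circle(B,4.00) ∩ circle(D,8.00): a=1.2985, h=3.7834
  candidates: C₊=(0.5641,2.9509) cross=31.581; C₋=(1.4310,-4.5660) cross=-31.581
  mode - wants cross < 0 → take C=(1.4310,-4.5660) (cross=-31.581)
ex = (C−B)/|BC| = (0.4308,-0.9024); ey = (0.9024,0.4308)
P = B + 2.17·ex + 1.30·ey = (1.8157,-2.3545)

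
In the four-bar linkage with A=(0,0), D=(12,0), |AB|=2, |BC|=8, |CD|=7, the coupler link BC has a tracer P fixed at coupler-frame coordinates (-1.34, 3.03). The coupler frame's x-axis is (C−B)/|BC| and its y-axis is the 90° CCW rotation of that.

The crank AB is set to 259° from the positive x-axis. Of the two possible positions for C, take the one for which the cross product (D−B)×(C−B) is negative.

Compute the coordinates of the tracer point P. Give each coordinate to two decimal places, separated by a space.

-0.50 1.35

A=(0,0), D=(12.00,0)
B = A + 2.00·(cos259°, sin259°) = (-0.3816, -1.9633)
|BD| = 12.5363
circle(B,8.00) ∩ circle(D,7.00): a=6.8664, h=4.1052
  candidates: C₊=(5.7572,3.1666) cross=51.464; C₋=(7.0430,-4.9424) cross=-51.464
  mode - wants cross < 0 → take C=(7.0430,-4.9424) (cross=-51.464)
ex = (C−B)/|BC| = (0.9281,-0.3724); ey = (0.3724,0.9281)
P = B + -1.34·ex + 3.03·ey = (-0.4969,1.3478)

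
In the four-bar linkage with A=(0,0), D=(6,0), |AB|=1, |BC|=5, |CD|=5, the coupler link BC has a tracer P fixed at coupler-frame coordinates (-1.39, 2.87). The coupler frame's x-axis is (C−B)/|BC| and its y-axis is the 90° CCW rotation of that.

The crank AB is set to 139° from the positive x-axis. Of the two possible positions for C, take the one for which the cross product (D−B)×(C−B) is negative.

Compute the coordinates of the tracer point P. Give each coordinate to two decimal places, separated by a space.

A=(0,0), D=(6.00,0)
B = A + 1.00·(cos139°, sin139°) = (-0.7547, 0.6561)
|BD| = 6.7865
circle(B,5.00) ∩ circle(D,5.00): a=3.3932, h=3.6723
  candidates: C₊=(2.9777,3.9831) cross=24.922; C₋=(2.2676,-3.3271) cross=-24.922
  mode - wants cross < 0 → take C=(2.2676,-3.3271) (cross=-24.922)
ex = (C−B)/|BC| = (0.6045,-0.7966); ey = (0.7966,0.6045)
P = B + -1.39·ex + 2.87·ey = (0.6914,3.4982)

0.69 3.50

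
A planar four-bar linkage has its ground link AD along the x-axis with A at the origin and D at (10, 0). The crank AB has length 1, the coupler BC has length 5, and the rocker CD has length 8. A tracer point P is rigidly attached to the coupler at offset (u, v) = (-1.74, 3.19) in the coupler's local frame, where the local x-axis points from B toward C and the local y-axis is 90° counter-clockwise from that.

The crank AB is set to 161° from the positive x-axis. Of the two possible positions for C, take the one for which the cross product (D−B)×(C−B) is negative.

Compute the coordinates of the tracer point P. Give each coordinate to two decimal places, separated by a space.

0.02 3.83

A=(0,0), D=(10.00,0)
B = A + 1.00·(cos161°, sin161°) = (-0.9455, 0.3256)
|BD| = 10.9504
circle(B,5.00) ∩ circle(D,8.00): a=3.6944, h=3.3692
  candidates: C₊=(2.8474,3.5834) cross=36.894; C₋=(2.6471,-3.1519) cross=-36.894
  mode - wants cross < 0 → take C=(2.6471,-3.1519) (cross=-36.894)
ex = (C−B)/|BC| = (0.7185,-0.6955); ey = (0.6955,0.7185)
P = B + -1.74·ex + 3.19·ey = (0.0229,3.8278)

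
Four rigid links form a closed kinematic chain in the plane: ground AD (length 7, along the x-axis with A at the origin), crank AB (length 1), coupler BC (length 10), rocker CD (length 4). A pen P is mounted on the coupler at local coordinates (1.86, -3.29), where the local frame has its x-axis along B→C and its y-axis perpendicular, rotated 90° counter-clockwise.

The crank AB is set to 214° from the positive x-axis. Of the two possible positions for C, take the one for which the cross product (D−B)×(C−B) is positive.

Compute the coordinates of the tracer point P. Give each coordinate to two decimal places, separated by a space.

2.29 -2.70

A=(0,0), D=(7.00,0)
B = A + 1.00·(cos214°, sin214°) = (-0.8290, -0.5592)
|BD| = 7.8490
circle(B,10.00) ∩ circle(D,4.00): a=9.2755, h=3.7370
  candidates: C₊=(8.1567,3.8291) cross=29.332; C₋=(8.6891,-3.6259) cross=-29.332
  mode + wants cross > 0 → take C=(8.1567,3.8291) (cross=29.332)
ex = (C−B)/|BC| = (0.8986,0.4388); ey = (-0.4388,0.8986)
P = B + 1.86·ex + -3.29·ey = (2.2861,-2.6993)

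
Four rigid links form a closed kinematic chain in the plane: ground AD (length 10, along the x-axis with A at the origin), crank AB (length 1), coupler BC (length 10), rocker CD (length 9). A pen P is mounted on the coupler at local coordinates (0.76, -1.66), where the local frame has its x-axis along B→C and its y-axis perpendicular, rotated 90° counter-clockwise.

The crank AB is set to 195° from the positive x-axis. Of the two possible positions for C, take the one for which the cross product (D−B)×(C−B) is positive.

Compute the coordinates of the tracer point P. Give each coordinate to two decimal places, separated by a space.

A=(0,0), D=(10.00,0)
B = A + 1.00·(cos195°, sin195°) = (-0.9659, -0.2588)
|BD| = 10.9690
circle(B,10.00) ∩ circle(D,9.00): a=6.3506, h=7.7247
  candidates: C₊=(5.2006,7.6135) cross=84.732; C₋=(5.5651,-7.8315) cross=-84.732
  mode + wants cross > 0 → take C=(5.2006,7.6135) (cross=84.732)
ex = (C−B)/|BC| = (0.6167,0.7872); ey = (-0.7872,0.6167)
P = B + 0.76·ex + -1.66·ey = (0.8095,-0.6842)

0.81 -0.68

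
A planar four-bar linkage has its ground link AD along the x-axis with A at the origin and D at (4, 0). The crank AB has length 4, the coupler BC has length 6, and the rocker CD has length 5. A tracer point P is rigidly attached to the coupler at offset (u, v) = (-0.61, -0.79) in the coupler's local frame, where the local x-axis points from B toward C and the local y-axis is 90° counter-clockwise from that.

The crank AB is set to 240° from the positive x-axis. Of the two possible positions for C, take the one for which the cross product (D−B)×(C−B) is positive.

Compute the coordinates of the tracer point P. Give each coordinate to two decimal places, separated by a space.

A=(0,0), D=(4.00,0)
B = A + 4.00·(cos240°, sin240°) = (-2.0000, -3.4641)
|BD| = 6.9282
circle(B,6.00) ∩ circle(D,5.00): a=4.2580, h=4.2273
  candidates: C₊=(-0.4261,2.3258) cross=29.287; C₋=(3.8011,-4.9960) cross=-29.287
  mode + wants cross > 0 → take C=(-0.4261,2.3258) (cross=29.287)
ex = (C−B)/|BC| = (0.2623,0.9650); ey = (-0.9650,0.2623)
P = B + -0.61·ex + -0.79·ey = (-1.3977,-4.2600)

-1.40 -4.26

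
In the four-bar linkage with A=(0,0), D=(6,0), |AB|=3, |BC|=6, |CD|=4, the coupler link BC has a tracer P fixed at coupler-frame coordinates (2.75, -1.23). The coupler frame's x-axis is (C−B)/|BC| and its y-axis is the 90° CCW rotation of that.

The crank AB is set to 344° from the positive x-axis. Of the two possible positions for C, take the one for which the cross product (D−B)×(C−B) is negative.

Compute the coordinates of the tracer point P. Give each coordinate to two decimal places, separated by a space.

4.92 -3.05

A=(0,0), D=(6.00,0)
B = A + 3.00·(cos344°, sin344°) = (2.8838, -0.8269)
|BD| = 3.2241
circle(B,6.00) ∩ circle(D,4.00): a=4.7137, h=3.7123
  candidates: C₊=(6.4877,3.9702) cross=11.969; C₋=(8.3919,-3.2060) cross=-11.969
  mode - wants cross < 0 → take C=(8.3919,-3.2060) (cross=-11.969)
ex = (C−B)/|BC| = (0.9180,-0.3965); ey = (0.3965,0.9180)
P = B + 2.75·ex + -1.23·ey = (4.9206,-3.0465)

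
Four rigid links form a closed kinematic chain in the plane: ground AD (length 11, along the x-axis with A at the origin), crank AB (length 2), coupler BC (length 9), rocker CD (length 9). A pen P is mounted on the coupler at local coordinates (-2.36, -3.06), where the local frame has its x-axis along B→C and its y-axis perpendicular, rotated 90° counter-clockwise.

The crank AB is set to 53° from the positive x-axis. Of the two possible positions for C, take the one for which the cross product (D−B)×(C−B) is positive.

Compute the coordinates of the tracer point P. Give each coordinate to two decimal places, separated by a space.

A=(0,0), D=(11.00,0)
B = A + 2.00·(cos53°, sin53°) = (1.2036, 1.5973)
|BD| = 9.9257
circle(B,9.00) ∩ circle(D,9.00): a=4.9629, h=7.5080
  candidates: C₊=(7.3100,8.2088) cross=74.522; C₋=(4.8936,-6.6115) cross=-74.522
  mode + wants cross > 0 → take C=(7.3100,8.2088) (cross=74.522)
ex = (C−B)/|BC| = (0.6785,0.7346); ey = (-0.7346,0.6785)
P = B + -2.36·ex + -3.06·ey = (1.8503,-2.2126)

1.85 -2.21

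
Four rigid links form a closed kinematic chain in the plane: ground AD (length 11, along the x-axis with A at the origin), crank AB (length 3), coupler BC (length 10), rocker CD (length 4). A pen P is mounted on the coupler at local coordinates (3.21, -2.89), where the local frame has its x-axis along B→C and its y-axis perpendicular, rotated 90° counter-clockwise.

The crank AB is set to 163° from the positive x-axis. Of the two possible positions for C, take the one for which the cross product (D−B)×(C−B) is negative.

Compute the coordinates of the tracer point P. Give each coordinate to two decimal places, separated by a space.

A=(0,0), D=(11.00,0)
B = A + 3.00·(cos163°, sin163°) = (-2.8689, 0.8771)
|BD| = 13.8966
circle(B,10.00) ∩ circle(D,4.00): a=9.9706, h=0.7659
  candidates: C₊=(7.1302,1.0121) cross=10.643; C₋=(7.0335,-0.5166) cross=-10.643
  mode - wants cross < 0 → take C=(7.0335,-0.5166) (cross=-10.643)
ex = (C−B)/|BC| = (0.9902,-0.1394); ey = (0.1394,0.9902)
P = B + 3.21·ex + -2.89·ey = (-0.0930,-2.4320)

-0.09 -2.43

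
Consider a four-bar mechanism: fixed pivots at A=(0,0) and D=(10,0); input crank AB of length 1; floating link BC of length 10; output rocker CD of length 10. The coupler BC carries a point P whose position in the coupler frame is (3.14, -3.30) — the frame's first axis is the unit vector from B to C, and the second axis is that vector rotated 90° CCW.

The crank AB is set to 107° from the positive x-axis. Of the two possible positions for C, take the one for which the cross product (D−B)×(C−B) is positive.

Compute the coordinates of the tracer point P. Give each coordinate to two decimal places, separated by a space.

4.23 1.52

A=(0,0), D=(10.00,0)
B = A + 1.00·(cos107°, sin107°) = (-0.2924, 0.9563)
|BD| = 10.3367
circle(B,10.00) ∩ circle(D,10.00): a=5.1684, h=8.5608
  candidates: C₊=(5.6458,9.0023) cross=88.491; C₋=(4.0618,-8.0460) cross=-88.491
  mode + wants cross > 0 → take C=(5.6458,9.0023) (cross=88.491)
ex = (C−B)/|BC| = (0.5938,0.8046); ey = (-0.8046,0.5938)
P = B + 3.14·ex + -3.30·ey = (4.2274,1.5231)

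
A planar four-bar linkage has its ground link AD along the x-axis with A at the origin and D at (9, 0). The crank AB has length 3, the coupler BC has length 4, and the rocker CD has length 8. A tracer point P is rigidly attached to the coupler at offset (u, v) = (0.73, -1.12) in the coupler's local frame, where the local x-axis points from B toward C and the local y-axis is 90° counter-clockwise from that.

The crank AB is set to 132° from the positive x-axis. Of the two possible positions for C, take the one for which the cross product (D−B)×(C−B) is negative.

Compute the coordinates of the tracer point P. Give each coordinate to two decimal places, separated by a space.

-2.19 0.91

A=(0,0), D=(9.00,0)
B = A + 3.00·(cos132°, sin132°) = (-2.0074, 2.2294)
|BD| = 11.2309
circle(B,4.00) ∩ circle(D,8.00): a=3.4785, h=1.9749
  candidates: C₊=(1.7939,3.4745) cross=22.180; C₋=(1.0098,-0.3966) cross=-22.180
  mode - wants cross < 0 → take C=(1.0098,-0.3966) (cross=-22.180)
ex = (C−B)/|BC| = (0.7543,-0.6565); ey = (0.6565,0.7543)
P = B + 0.73·ex + -1.12·ey = (-2.1921,0.9053)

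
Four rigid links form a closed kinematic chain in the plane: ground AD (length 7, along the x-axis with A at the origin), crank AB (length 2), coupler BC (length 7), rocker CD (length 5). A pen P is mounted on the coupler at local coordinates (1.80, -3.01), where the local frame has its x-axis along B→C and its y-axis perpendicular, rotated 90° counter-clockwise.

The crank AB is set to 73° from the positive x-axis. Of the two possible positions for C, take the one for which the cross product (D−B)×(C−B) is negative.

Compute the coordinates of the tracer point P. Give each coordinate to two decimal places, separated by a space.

A=(0,0), D=(7.00,0)
B = A + 2.00·(cos73°, sin73°) = (0.5847, 1.9126)
|BD| = 6.6943
circle(B,7.00) ∩ circle(D,5.00): a=5.1397, h=4.7522
  candidates: C₊=(6.8680,4.9983) cross=31.813; C₋=(4.1525,-4.1099) cross=-31.813
  mode - wants cross < 0 → take C=(4.1525,-4.1099) (cross=-31.813)
ex = (C−B)/|BC| = (0.5097,-0.8604); ey = (0.8604,0.5097)
P = B + 1.80·ex + -3.01·ey = (-1.0875,-1.1702)

-1.09 -1.17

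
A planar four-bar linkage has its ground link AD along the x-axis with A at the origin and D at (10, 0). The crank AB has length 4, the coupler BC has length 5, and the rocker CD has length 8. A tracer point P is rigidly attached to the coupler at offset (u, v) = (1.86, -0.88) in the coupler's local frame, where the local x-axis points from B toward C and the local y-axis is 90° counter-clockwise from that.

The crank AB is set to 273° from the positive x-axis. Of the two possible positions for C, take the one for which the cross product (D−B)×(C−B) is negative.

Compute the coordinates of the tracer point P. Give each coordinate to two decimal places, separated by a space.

A=(0,0), D=(10.00,0)
B = A + 4.00·(cos273°, sin273°) = (0.2093, -3.9945)
|BD| = 10.5742
circle(B,5.00) ∩ circle(D,8.00): a=3.4430, h=3.6257
  candidates: C₊=(2.0275,0.6632) cross=38.339; C₋=(4.7669,-6.0510) cross=-38.339
  mode - wants cross < 0 → take C=(4.7669,-6.0510) (cross=-38.339)
ex = (C−B)/|BC| = (0.9115,-0.4113); ey = (0.4113,0.9115)
P = B + 1.86·ex + -0.88·ey = (1.5428,-5.5616)

1.54 -5.56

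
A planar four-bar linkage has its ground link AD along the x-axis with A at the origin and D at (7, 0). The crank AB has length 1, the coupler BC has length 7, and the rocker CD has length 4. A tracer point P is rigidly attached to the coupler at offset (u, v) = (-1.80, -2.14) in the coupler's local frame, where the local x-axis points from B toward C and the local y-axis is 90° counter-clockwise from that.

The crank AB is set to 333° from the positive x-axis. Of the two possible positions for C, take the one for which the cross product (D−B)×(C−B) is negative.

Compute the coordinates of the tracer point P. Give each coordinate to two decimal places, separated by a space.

A=(0,0), D=(7.00,0)
B = A + 1.00·(cos333°, sin333°) = (0.8910, -0.4540)
|BD| = 6.1258
circle(B,7.00) ∩ circle(D,4.00): a=5.7564, h=3.9829
  candidates: C₊=(6.3364,3.9446) cross=24.399; C₋=(6.9268,-3.9993) cross=-24.399
  mode - wants cross < 0 → take C=(6.9268,-3.9993) (cross=-24.399)
ex = (C−B)/|BC| = (0.8623,-0.5065); ey = (0.5065,0.8623)
P = B + -1.80·ex + -2.14·ey = (-1.7449,-1.3876)

-1.74 -1.39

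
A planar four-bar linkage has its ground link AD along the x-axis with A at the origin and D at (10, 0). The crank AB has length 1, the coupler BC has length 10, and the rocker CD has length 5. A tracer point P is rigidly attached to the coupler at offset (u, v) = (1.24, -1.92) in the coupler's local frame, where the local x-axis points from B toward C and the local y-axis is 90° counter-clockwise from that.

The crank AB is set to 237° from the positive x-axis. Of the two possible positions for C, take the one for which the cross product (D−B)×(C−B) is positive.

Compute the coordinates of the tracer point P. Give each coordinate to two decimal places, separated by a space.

1.53 -1.79

A=(0,0), D=(10.00,0)
B = A + 1.00·(cos237°, sin237°) = (-0.5446, -0.8387)
|BD| = 10.5779
circle(B,10.00) ∩ circle(D,5.00): a=8.8341, h=4.6860
  candidates: C₊=(7.8901,4.5330) cross=49.569; C₋=(8.6332,-4.8095) cross=-49.569
  mode + wants cross > 0 → take C=(7.8901,4.5330) (cross=49.569)
ex = (C−B)/|BC| = (0.8435,0.5372); ey = (-0.5372,0.8435)
P = B + 1.24·ex + -1.92·ey = (1.5326,-1.7921)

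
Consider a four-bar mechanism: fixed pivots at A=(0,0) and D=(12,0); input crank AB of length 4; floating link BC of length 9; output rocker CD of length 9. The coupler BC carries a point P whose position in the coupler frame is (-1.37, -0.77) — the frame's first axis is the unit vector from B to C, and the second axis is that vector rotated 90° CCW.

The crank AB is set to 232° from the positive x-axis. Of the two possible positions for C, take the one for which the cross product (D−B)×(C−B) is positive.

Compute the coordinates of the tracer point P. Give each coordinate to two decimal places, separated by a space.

-2.83 -4.68

A=(0,0), D=(12.00,0)
B = A + 4.00·(cos232°, sin232°) = (-2.4626, -3.1520)
|BD| = 14.8021
circle(B,9.00) ∩ circle(D,9.00): a=7.4011, h=5.1209
  candidates: C₊=(3.6782,3.4275) cross=75.801; C₋=(5.8592,-6.5795) cross=-75.801
  mode + wants cross > 0 → take C=(3.6782,3.4275) (cross=75.801)
ex = (C−B)/|BC| = (0.6823,0.7311); ey = (-0.7311,0.6823)
P = B + -1.37·ex + -0.77·ey = (-2.8345,-4.6790)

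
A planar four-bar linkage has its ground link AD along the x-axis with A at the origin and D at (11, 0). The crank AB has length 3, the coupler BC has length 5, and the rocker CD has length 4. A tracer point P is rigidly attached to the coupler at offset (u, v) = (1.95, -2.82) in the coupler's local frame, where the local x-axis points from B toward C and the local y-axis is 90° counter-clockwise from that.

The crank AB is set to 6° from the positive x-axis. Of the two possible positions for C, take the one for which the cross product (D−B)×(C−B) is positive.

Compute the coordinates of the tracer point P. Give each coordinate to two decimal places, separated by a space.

A=(0,0), D=(11.00,0)
B = A + 3.00·(cos6°, sin6°) = (2.9836, 0.3136)
|BD| = 8.0226
circle(B,5.00) ∩ circle(D,4.00): a=4.5722, h=2.0236
  candidates: C₊=(7.6314,2.1569) cross=16.235; C₋=(7.4732,-1.8872) cross=-16.235
  mode + wants cross > 0 → take C=(7.6314,2.1569) (cross=16.235)
ex = (C−B)/|BC| = (0.9296,0.3687); ey = (-0.3687,0.9296)
P = B + 1.95·ex + -2.82·ey = (5.8359,-1.5889)

5.84 -1.59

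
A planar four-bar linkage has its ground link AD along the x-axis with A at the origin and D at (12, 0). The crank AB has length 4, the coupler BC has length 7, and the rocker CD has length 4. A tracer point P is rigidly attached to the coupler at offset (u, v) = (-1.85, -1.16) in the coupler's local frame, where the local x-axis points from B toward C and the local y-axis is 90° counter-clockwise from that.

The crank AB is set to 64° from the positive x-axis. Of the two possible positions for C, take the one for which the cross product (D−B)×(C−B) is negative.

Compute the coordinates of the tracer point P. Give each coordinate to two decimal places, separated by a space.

-0.42 3.37

A=(0,0), D=(12.00,0)
B = A + 4.00·(cos64°, sin64°) = (1.7535, 3.5952)
|BD| = 10.8589
circle(B,7.00) ∩ circle(D,4.00): a=6.9490, h=0.8438
  candidates: C₊=(8.5899,2.0908) cross=9.163; C₋=(8.0312,0.4983) cross=-9.163
  mode - wants cross < 0 → take C=(8.0312,0.4983) (cross=-9.163)
ex = (C−B)/|BC| = (0.8968,-0.4424); ey = (0.4424,0.8968)
P = B + -1.85·ex + -1.16·ey = (-0.4188,3.3733)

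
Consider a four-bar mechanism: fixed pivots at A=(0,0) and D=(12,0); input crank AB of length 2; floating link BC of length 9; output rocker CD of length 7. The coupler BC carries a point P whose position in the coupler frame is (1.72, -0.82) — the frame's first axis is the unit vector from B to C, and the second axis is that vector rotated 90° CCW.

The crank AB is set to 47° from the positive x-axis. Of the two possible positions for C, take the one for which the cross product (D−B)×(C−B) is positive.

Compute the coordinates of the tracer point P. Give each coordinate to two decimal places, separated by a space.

3.26 1.70

A=(0,0), D=(12.00,0)
B = A + 2.00·(cos47°, sin47°) = (1.3640, 1.4627)
|BD| = 10.7361
circle(B,9.00) ∩ circle(D,7.00): a=6.8584, h=5.8278
  candidates: C₊=(8.9524,6.3018) cross=62.568; C₋=(7.3644,-5.2451) cross=-62.568
  mode + wants cross > 0 → take C=(8.9524,6.3018) (cross=62.568)
ex = (C−B)/|BC| = (0.8432,0.5377); ey = (-0.5377,0.8432)
P = B + 1.72·ex + -0.82·ey = (3.2551,1.6961)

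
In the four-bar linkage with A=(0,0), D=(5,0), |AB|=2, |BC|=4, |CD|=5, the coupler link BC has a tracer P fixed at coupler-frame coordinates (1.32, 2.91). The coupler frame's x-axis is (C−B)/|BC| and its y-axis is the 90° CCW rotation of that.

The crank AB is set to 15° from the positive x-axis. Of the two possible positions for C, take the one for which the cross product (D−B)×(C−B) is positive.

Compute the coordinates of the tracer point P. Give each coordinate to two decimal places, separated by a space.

-0.67 2.38

A=(0,0), D=(5.00,0)
B = A + 2.00·(cos15°, sin15°) = (1.9319, 0.5176)
|BD| = 3.1115
circle(B,4.00) ∩ circle(D,5.00): a=0.1095, h=3.9985
  candidates: C₊=(2.7050,4.4422) cross=12.441; C₋=(1.3746,-3.4434) cross=-12.441
  mode + wants cross > 0 → take C=(2.7050,4.4422) (cross=12.441)
ex = (C−B)/|BC| = (0.1933,0.9811); ey = (-0.9811,0.1933)
P = B + 1.32·ex + 2.91·ey = (-0.6681,2.3752)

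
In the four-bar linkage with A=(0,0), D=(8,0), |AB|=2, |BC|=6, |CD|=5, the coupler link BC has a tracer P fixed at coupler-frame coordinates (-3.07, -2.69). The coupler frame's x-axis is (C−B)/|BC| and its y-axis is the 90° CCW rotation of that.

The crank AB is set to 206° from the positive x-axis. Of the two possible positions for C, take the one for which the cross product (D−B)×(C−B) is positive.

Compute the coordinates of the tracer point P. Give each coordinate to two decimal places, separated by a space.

A=(0,0), D=(8.00,0)
B = A + 2.00·(cos206°, sin206°) = (-1.7976, -0.8767)
|BD| = 9.8367
circle(B,6.00) ∩ circle(D,5.00): a=5.4775, h=2.4489
  candidates: C₊=(3.4398,2.0506) cross=24.089; C₋=(3.8764,-2.8277) cross=-24.089
  mode + wants cross > 0 → take C=(3.4398,2.0506) (cross=24.089)
ex = (C−B)/|BC| = (0.8729,0.4879); ey = (-0.4879,0.8729)
P = B + -3.07·ex + -2.69·ey = (-3.1650,-4.7227)

-3.16 -4.72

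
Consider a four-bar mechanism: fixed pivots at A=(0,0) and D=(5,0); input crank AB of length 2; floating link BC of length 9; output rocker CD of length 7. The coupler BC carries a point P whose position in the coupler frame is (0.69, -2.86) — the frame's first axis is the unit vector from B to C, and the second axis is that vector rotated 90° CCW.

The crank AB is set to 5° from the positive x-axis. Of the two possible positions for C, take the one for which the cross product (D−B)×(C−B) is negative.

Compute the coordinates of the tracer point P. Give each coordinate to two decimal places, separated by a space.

0.50 -2.36

A=(0,0), D=(5.00,0)
B = A + 2.00·(cos5°, sin5°) = (1.9924, 0.1743)
|BD| = 3.0127
circle(B,9.00) ∩ circle(D,7.00): a=6.8173, h=5.8758
  candidates: C₊=(9.1382,5.6458) cross=17.702; C₋=(8.4583,-6.0861) cross=-17.702
  mode - wants cross < 0 → take C=(8.4583,-6.0861) (cross=-17.702)
ex = (C−B)/|BC| = (0.7184,-0.6956); ey = (0.6956,0.7184)
P = B + 0.69·ex + -2.86·ey = (0.4987,-2.3604)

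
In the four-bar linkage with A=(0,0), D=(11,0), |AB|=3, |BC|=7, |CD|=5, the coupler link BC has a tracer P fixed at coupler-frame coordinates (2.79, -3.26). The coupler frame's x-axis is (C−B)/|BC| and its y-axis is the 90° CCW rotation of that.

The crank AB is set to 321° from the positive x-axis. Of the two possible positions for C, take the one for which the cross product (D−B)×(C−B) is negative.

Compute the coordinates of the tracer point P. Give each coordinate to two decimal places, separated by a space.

3.70 -5.95

A=(0,0), D=(11.00,0)
B = A + 3.00·(cos321°, sin321°) = (2.3314, -1.8880)
|BD| = 8.8718
circle(B,7.00) ∩ circle(D,5.00): a=5.7885, h=3.9362
  candidates: C₊=(7.1497,3.1899) cross=34.921; C₋=(8.8250,-4.5021) cross=-34.921
  mode - wants cross < 0 → take C=(8.8250,-4.5021) (cross=-34.921)
ex = (C−B)/|BC| = (0.9276,-0.3735); ey = (0.3735,0.9276)
P = B + 2.79·ex + -3.26·ey = (3.7021,-5.9540)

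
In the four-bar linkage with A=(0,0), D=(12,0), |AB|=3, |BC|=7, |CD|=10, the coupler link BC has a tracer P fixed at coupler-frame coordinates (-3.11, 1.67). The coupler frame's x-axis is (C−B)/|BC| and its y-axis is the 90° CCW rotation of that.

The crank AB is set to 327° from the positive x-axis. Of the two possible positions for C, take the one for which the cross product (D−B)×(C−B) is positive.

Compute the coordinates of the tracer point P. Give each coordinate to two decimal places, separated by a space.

0.42 -4.47

A=(0,0), D=(12.00,0)
B = A + 3.00·(cos327°, sin327°) = (2.5160, -1.6339)
|BD| = 9.6237
circle(B,7.00) ∩ circle(D,10.00): a=2.1621, h=6.6577
  candidates: C₊=(3.5164,5.2942) cross=64.072; C₋=(5.7771,-7.8279) cross=-64.072
  mode + wants cross > 0 → take C=(3.5164,5.2942) (cross=64.072)
ex = (C−B)/|BC| = (0.1429,0.9897); ey = (-0.9897,0.1429)
P = B + -3.11·ex + 1.67·ey = (0.4187,-4.4733)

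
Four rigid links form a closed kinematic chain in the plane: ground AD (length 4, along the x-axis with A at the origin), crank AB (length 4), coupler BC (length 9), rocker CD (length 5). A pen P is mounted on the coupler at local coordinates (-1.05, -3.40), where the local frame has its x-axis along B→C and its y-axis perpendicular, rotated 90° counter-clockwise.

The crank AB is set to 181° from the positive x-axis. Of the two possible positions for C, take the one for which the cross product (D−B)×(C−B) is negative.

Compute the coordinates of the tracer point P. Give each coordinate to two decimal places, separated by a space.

A=(0,0), D=(4.00,0)
B = A + 4.00·(cos181°, sin181°) = (-3.9994, -0.0698)
|BD| = 7.9997
circle(B,9.00) ∩ circle(D,5.00): a=7.5000, h=4.9750
  candidates: C₊=(3.4569,4.9704) cross=39.798; C₋=(3.5437,-4.9791) cross=-39.798
  mode - wants cross < 0 → take C=(3.5437,-4.9791) (cross=-39.798)
ex = (C−B)/|BC| = (0.8381,-0.5455); ey = (0.5455,0.8381)
P = B + -1.05·ex + -3.40·ey = (-6.7341,-2.3467)

-6.73 -2.35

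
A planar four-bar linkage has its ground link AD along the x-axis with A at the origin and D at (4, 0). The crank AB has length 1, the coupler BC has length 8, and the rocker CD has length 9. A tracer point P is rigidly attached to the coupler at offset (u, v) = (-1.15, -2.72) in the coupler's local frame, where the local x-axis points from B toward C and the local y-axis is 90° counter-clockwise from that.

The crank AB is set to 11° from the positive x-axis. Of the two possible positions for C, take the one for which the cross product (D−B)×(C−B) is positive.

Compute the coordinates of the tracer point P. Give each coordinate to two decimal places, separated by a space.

A=(0,0), D=(4.00,0)
B = A + 1.00·(cos11°, sin11°) = (0.9816, 0.1908)
|BD| = 3.0244
circle(B,8.00) ∩ circle(D,9.00): a=-1.2983, h=7.8940
  candidates: C₊=(0.1840,8.1509) cross=23.874; C₋=(-0.8121,-7.6055) cross=-23.874
  mode + wants cross > 0 → take C=(0.1840,8.1509) (cross=23.874)
ex = (C−B)/|BC| = (-0.0997,0.9950); ey = (-0.9950,-0.0997)
P = B + -1.15·ex + -2.72·ey = (3.8027,-0.6823)

3.80 -0.68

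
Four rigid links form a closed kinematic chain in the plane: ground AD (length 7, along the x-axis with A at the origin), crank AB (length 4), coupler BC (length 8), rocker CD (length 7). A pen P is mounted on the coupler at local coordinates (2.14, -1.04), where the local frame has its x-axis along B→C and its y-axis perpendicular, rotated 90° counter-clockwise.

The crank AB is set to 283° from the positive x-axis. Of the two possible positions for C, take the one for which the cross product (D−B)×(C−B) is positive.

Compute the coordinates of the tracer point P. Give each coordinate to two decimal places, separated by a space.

A=(0,0), D=(7.00,0)
B = A + 4.00·(cos283°, sin283°) = (0.8998, -3.8975)
|BD| = 7.2390
circle(B,8.00) ∩ circle(D,7.00): a=4.6555, h=6.5058
  candidates: C₊=(1.3202,4.0915) cross=47.096; C₋=(8.3257,-6.8733) cross=-47.096
  mode + wants cross > 0 → take C=(1.3202,4.0915) (cross=47.096)
ex = (C−B)/|BC| = (0.0526,0.9986); ey = (-0.9986,0.0526)
P = B + 2.14·ex + -1.04·ey = (2.0508,-1.8151)

2.05 -1.82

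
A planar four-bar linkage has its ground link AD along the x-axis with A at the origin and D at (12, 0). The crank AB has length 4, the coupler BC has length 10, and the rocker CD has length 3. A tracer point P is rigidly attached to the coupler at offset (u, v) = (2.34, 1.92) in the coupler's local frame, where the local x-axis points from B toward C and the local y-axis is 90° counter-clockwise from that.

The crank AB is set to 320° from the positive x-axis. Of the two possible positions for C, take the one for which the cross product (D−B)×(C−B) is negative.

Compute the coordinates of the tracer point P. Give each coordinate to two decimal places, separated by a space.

5.45 -0.71

A=(0,0), D=(12.00,0)
B = A + 4.00·(cos320°, sin320°) = (3.0642, -2.5712)
|BD| = 9.2984
circle(B,10.00) ∩ circle(D,3.00): a=9.5425, h=2.9900
  candidates: C₊=(11.4078,2.9410) cross=27.803; C₋=(13.0614,-2.8060) cross=-27.803
  mode - wants cross < 0 → take C=(13.0614,-2.8060) (cross=-27.803)
ex = (C−B)/|BC| = (0.9997,-0.0235); ey = (0.0235,0.9997)
P = B + 2.34·ex + 1.92·ey = (5.4486,-0.7066)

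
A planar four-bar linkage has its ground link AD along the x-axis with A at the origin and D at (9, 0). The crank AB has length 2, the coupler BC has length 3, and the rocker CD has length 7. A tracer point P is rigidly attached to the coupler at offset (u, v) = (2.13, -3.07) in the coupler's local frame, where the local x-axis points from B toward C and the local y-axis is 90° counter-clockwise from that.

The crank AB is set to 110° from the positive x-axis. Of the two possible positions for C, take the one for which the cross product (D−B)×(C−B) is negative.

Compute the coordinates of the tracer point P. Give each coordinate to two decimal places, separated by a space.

-0.08 -1.81

A=(0,0), D=(9.00,0)
B = A + 2.00·(cos110°, sin110°) = (-0.6840, 1.8794)
|BD| = 9.8647
circle(B,3.00) ∩ circle(D,7.00): a=2.9049, h=0.7492
  candidates: C₊=(2.3104,2.0615) cross=7.391; C₋=(2.0249,0.5904) cross=-7.391
  mode - wants cross < 0 → take C=(2.0249,0.5904) (cross=-7.391)
ex = (C−B)/|BC| = (0.9030,-0.4297); ey = (0.4297,0.9030)
P = B + 2.13·ex + -3.07·ey = (-0.0797,-1.8080)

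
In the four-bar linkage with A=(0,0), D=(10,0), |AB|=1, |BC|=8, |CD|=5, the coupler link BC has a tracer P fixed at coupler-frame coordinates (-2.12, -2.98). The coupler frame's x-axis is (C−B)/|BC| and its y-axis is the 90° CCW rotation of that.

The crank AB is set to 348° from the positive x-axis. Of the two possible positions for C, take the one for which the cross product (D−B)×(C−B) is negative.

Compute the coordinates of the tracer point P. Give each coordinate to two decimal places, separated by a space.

A=(0,0), D=(10.00,0)
B = A + 1.00·(cos348°, sin348°) = (0.9781, -0.2079)
|BD| = 9.0242
circle(B,8.00) ∩ circle(D,5.00): a=6.6730, h=4.4127
  candidates: C₊=(7.5477,4.3573) cross=39.821; C₋=(7.7510,-4.4657) cross=-39.821
  mode - wants cross < 0 → take C=(7.7510,-4.4657) (cross=-39.821)
ex = (C−B)/|BC| = (0.8466,-0.5322); ey = (0.5322,0.8466)
P = B + -2.12·ex + -2.98·ey = (-2.4027,-1.6025)

-2.40 -1.60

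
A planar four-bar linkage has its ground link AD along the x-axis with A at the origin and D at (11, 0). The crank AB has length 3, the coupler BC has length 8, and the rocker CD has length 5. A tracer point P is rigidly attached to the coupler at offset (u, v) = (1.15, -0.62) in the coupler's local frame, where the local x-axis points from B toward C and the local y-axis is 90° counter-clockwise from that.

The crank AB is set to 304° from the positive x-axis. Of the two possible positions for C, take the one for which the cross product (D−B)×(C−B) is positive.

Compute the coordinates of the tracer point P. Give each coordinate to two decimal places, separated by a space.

2.92 -2.09

A=(0,0), D=(11.00,0)
B = A + 3.00·(cos304°, sin304°) = (1.6776, -2.4871)
|BD| = 9.6485
circle(B,8.00) ∩ circle(D,5.00): a=6.8453, h=4.1403
  candidates: C₊=(7.2243,3.2778) cross=39.948; C₋=(9.3588,-4.7230) cross=-39.948
  mode + wants cross > 0 → take C=(7.2243,3.2778) (cross=39.948)
ex = (C−B)/|BC| = (0.6933,0.7206); ey = (-0.7206,0.6933)
P = B + 1.15·ex + -0.62·ey = (2.9217,-2.0883)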